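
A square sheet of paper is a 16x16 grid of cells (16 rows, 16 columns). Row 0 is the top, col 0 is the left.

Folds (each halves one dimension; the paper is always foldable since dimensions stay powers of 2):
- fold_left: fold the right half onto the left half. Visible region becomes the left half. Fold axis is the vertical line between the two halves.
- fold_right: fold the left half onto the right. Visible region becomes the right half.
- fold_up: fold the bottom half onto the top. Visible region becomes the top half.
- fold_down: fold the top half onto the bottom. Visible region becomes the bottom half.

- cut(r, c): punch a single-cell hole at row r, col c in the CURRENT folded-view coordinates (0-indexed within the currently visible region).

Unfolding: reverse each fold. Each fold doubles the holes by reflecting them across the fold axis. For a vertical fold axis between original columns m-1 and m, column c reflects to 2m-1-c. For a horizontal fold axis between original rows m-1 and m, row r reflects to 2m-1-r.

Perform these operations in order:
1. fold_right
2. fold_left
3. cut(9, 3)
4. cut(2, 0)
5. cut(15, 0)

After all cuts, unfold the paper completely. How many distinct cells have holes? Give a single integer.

Op 1 fold_right: fold axis v@8; visible region now rows[0,16) x cols[8,16) = 16x8
Op 2 fold_left: fold axis v@12; visible region now rows[0,16) x cols[8,12) = 16x4
Op 3 cut(9, 3): punch at orig (9,11); cuts so far [(9, 11)]; region rows[0,16) x cols[8,12) = 16x4
Op 4 cut(2, 0): punch at orig (2,8); cuts so far [(2, 8), (9, 11)]; region rows[0,16) x cols[8,12) = 16x4
Op 5 cut(15, 0): punch at orig (15,8); cuts so far [(2, 8), (9, 11), (15, 8)]; region rows[0,16) x cols[8,12) = 16x4
Unfold 1 (reflect across v@12): 6 holes -> [(2, 8), (2, 15), (9, 11), (9, 12), (15, 8), (15, 15)]
Unfold 2 (reflect across v@8): 12 holes -> [(2, 0), (2, 7), (2, 8), (2, 15), (9, 3), (9, 4), (9, 11), (9, 12), (15, 0), (15, 7), (15, 8), (15, 15)]

Answer: 12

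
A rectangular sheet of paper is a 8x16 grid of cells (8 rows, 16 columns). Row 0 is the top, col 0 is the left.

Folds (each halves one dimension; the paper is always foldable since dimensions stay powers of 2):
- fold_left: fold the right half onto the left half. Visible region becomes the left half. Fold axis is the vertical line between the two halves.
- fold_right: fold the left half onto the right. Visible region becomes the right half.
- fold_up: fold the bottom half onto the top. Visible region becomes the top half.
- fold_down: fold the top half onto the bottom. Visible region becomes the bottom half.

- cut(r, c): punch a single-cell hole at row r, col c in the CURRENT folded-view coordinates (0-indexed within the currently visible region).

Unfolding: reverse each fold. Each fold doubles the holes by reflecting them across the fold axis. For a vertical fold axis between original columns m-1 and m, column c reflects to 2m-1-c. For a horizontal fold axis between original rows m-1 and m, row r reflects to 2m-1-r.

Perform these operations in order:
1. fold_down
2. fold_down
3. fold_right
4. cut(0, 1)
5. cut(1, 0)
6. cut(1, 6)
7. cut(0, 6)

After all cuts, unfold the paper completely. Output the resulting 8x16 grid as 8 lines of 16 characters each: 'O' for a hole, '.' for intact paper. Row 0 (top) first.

Answer: .O.....OO.....O.
.O....O..O....O.
.O....O..O....O.
.O.....OO.....O.
.O.....OO.....O.
.O....O..O....O.
.O....O..O....O.
.O.....OO.....O.

Derivation:
Op 1 fold_down: fold axis h@4; visible region now rows[4,8) x cols[0,16) = 4x16
Op 2 fold_down: fold axis h@6; visible region now rows[6,8) x cols[0,16) = 2x16
Op 3 fold_right: fold axis v@8; visible region now rows[6,8) x cols[8,16) = 2x8
Op 4 cut(0, 1): punch at orig (6,9); cuts so far [(6, 9)]; region rows[6,8) x cols[8,16) = 2x8
Op 5 cut(1, 0): punch at orig (7,8); cuts so far [(6, 9), (7, 8)]; region rows[6,8) x cols[8,16) = 2x8
Op 6 cut(1, 6): punch at orig (7,14); cuts so far [(6, 9), (7, 8), (7, 14)]; region rows[6,8) x cols[8,16) = 2x8
Op 7 cut(0, 6): punch at orig (6,14); cuts so far [(6, 9), (6, 14), (7, 8), (7, 14)]; region rows[6,8) x cols[8,16) = 2x8
Unfold 1 (reflect across v@8): 8 holes -> [(6, 1), (6, 6), (6, 9), (6, 14), (7, 1), (7, 7), (7, 8), (7, 14)]
Unfold 2 (reflect across h@6): 16 holes -> [(4, 1), (4, 7), (4, 8), (4, 14), (5, 1), (5, 6), (5, 9), (5, 14), (6, 1), (6, 6), (6, 9), (6, 14), (7, 1), (7, 7), (7, 8), (7, 14)]
Unfold 3 (reflect across h@4): 32 holes -> [(0, 1), (0, 7), (0, 8), (0, 14), (1, 1), (1, 6), (1, 9), (1, 14), (2, 1), (2, 6), (2, 9), (2, 14), (3, 1), (3, 7), (3, 8), (3, 14), (4, 1), (4, 7), (4, 8), (4, 14), (5, 1), (5, 6), (5, 9), (5, 14), (6, 1), (6, 6), (6, 9), (6, 14), (7, 1), (7, 7), (7, 8), (7, 14)]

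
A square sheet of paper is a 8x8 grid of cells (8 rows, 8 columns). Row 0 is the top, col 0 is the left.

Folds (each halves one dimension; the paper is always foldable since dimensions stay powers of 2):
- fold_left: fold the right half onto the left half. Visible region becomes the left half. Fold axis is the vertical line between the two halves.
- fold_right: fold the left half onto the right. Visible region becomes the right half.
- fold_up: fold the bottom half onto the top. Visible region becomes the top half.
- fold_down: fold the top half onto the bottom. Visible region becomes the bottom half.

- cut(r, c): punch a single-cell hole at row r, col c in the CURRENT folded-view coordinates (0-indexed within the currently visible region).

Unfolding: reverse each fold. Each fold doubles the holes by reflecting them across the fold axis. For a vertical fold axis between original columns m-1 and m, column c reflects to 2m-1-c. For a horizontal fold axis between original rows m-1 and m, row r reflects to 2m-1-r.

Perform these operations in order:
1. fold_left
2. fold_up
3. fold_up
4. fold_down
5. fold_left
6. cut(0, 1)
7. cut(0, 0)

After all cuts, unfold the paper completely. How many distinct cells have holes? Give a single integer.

Op 1 fold_left: fold axis v@4; visible region now rows[0,8) x cols[0,4) = 8x4
Op 2 fold_up: fold axis h@4; visible region now rows[0,4) x cols[0,4) = 4x4
Op 3 fold_up: fold axis h@2; visible region now rows[0,2) x cols[0,4) = 2x4
Op 4 fold_down: fold axis h@1; visible region now rows[1,2) x cols[0,4) = 1x4
Op 5 fold_left: fold axis v@2; visible region now rows[1,2) x cols[0,2) = 1x2
Op 6 cut(0, 1): punch at orig (1,1); cuts so far [(1, 1)]; region rows[1,2) x cols[0,2) = 1x2
Op 7 cut(0, 0): punch at orig (1,0); cuts so far [(1, 0), (1, 1)]; region rows[1,2) x cols[0,2) = 1x2
Unfold 1 (reflect across v@2): 4 holes -> [(1, 0), (1, 1), (1, 2), (1, 3)]
Unfold 2 (reflect across h@1): 8 holes -> [(0, 0), (0, 1), (0, 2), (0, 3), (1, 0), (1, 1), (1, 2), (1, 3)]
Unfold 3 (reflect across h@2): 16 holes -> [(0, 0), (0, 1), (0, 2), (0, 3), (1, 0), (1, 1), (1, 2), (1, 3), (2, 0), (2, 1), (2, 2), (2, 3), (3, 0), (3, 1), (3, 2), (3, 3)]
Unfold 4 (reflect across h@4): 32 holes -> [(0, 0), (0, 1), (0, 2), (0, 3), (1, 0), (1, 1), (1, 2), (1, 3), (2, 0), (2, 1), (2, 2), (2, 3), (3, 0), (3, 1), (3, 2), (3, 3), (4, 0), (4, 1), (4, 2), (4, 3), (5, 0), (5, 1), (5, 2), (5, 3), (6, 0), (6, 1), (6, 2), (6, 3), (7, 0), (7, 1), (7, 2), (7, 3)]
Unfold 5 (reflect across v@4): 64 holes -> [(0, 0), (0, 1), (0, 2), (0, 3), (0, 4), (0, 5), (0, 6), (0, 7), (1, 0), (1, 1), (1, 2), (1, 3), (1, 4), (1, 5), (1, 6), (1, 7), (2, 0), (2, 1), (2, 2), (2, 3), (2, 4), (2, 5), (2, 6), (2, 7), (3, 0), (3, 1), (3, 2), (3, 3), (3, 4), (3, 5), (3, 6), (3, 7), (4, 0), (4, 1), (4, 2), (4, 3), (4, 4), (4, 5), (4, 6), (4, 7), (5, 0), (5, 1), (5, 2), (5, 3), (5, 4), (5, 5), (5, 6), (5, 7), (6, 0), (6, 1), (6, 2), (6, 3), (6, 4), (6, 5), (6, 6), (6, 7), (7, 0), (7, 1), (7, 2), (7, 3), (7, 4), (7, 5), (7, 6), (7, 7)]

Answer: 64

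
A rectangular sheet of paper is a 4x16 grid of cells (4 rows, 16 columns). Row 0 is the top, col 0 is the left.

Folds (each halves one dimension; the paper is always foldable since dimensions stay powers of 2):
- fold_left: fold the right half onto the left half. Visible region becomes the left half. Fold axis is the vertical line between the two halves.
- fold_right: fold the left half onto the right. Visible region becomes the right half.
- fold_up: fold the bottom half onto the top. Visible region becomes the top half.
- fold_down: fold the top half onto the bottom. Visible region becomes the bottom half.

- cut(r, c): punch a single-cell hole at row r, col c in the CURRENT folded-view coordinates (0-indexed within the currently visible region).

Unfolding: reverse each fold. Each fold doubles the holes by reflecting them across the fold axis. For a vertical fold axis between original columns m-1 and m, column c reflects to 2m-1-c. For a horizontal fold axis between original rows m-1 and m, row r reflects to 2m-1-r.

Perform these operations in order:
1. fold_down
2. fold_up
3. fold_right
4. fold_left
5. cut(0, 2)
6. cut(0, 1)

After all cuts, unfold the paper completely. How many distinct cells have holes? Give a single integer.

Op 1 fold_down: fold axis h@2; visible region now rows[2,4) x cols[0,16) = 2x16
Op 2 fold_up: fold axis h@3; visible region now rows[2,3) x cols[0,16) = 1x16
Op 3 fold_right: fold axis v@8; visible region now rows[2,3) x cols[8,16) = 1x8
Op 4 fold_left: fold axis v@12; visible region now rows[2,3) x cols[8,12) = 1x4
Op 5 cut(0, 2): punch at orig (2,10); cuts so far [(2, 10)]; region rows[2,3) x cols[8,12) = 1x4
Op 6 cut(0, 1): punch at orig (2,9); cuts so far [(2, 9), (2, 10)]; region rows[2,3) x cols[8,12) = 1x4
Unfold 1 (reflect across v@12): 4 holes -> [(2, 9), (2, 10), (2, 13), (2, 14)]
Unfold 2 (reflect across v@8): 8 holes -> [(2, 1), (2, 2), (2, 5), (2, 6), (2, 9), (2, 10), (2, 13), (2, 14)]
Unfold 3 (reflect across h@3): 16 holes -> [(2, 1), (2, 2), (2, 5), (2, 6), (2, 9), (2, 10), (2, 13), (2, 14), (3, 1), (3, 2), (3, 5), (3, 6), (3, 9), (3, 10), (3, 13), (3, 14)]
Unfold 4 (reflect across h@2): 32 holes -> [(0, 1), (0, 2), (0, 5), (0, 6), (0, 9), (0, 10), (0, 13), (0, 14), (1, 1), (1, 2), (1, 5), (1, 6), (1, 9), (1, 10), (1, 13), (1, 14), (2, 1), (2, 2), (2, 5), (2, 6), (2, 9), (2, 10), (2, 13), (2, 14), (3, 1), (3, 2), (3, 5), (3, 6), (3, 9), (3, 10), (3, 13), (3, 14)]

Answer: 32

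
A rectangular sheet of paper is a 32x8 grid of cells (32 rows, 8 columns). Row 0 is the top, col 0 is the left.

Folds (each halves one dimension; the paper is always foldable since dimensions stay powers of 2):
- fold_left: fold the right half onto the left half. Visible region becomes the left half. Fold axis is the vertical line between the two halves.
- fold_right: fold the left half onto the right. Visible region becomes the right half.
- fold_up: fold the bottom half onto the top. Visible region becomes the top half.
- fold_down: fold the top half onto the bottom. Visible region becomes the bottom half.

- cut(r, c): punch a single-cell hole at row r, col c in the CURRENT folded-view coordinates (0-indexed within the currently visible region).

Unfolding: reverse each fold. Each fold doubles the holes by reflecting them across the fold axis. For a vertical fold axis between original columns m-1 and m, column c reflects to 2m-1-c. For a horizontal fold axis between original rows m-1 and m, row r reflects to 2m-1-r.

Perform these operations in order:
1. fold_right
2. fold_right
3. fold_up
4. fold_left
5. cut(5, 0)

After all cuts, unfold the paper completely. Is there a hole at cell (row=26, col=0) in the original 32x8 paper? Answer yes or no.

Answer: yes

Derivation:
Op 1 fold_right: fold axis v@4; visible region now rows[0,32) x cols[4,8) = 32x4
Op 2 fold_right: fold axis v@6; visible region now rows[0,32) x cols[6,8) = 32x2
Op 3 fold_up: fold axis h@16; visible region now rows[0,16) x cols[6,8) = 16x2
Op 4 fold_left: fold axis v@7; visible region now rows[0,16) x cols[6,7) = 16x1
Op 5 cut(5, 0): punch at orig (5,6); cuts so far [(5, 6)]; region rows[0,16) x cols[6,7) = 16x1
Unfold 1 (reflect across v@7): 2 holes -> [(5, 6), (5, 7)]
Unfold 2 (reflect across h@16): 4 holes -> [(5, 6), (5, 7), (26, 6), (26, 7)]
Unfold 3 (reflect across v@6): 8 holes -> [(5, 4), (5, 5), (5, 6), (5, 7), (26, 4), (26, 5), (26, 6), (26, 7)]
Unfold 4 (reflect across v@4): 16 holes -> [(5, 0), (5, 1), (5, 2), (5, 3), (5, 4), (5, 5), (5, 6), (5, 7), (26, 0), (26, 1), (26, 2), (26, 3), (26, 4), (26, 5), (26, 6), (26, 7)]
Holes: [(5, 0), (5, 1), (5, 2), (5, 3), (5, 4), (5, 5), (5, 6), (5, 7), (26, 0), (26, 1), (26, 2), (26, 3), (26, 4), (26, 5), (26, 6), (26, 7)]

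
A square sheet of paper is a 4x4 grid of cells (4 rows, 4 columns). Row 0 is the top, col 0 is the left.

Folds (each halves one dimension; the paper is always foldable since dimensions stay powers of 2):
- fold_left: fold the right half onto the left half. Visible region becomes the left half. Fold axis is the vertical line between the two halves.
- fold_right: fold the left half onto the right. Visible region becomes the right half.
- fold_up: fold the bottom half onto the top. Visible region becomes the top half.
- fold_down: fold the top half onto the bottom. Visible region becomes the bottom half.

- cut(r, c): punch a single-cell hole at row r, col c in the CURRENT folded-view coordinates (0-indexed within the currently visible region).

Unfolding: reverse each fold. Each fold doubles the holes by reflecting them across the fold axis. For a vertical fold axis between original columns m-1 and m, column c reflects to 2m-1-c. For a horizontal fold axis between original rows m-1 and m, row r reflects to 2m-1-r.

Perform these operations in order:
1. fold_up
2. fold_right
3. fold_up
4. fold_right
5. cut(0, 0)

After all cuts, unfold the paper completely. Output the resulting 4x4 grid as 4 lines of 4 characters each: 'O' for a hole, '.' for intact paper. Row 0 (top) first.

Answer: OOOO
OOOO
OOOO
OOOO

Derivation:
Op 1 fold_up: fold axis h@2; visible region now rows[0,2) x cols[0,4) = 2x4
Op 2 fold_right: fold axis v@2; visible region now rows[0,2) x cols[2,4) = 2x2
Op 3 fold_up: fold axis h@1; visible region now rows[0,1) x cols[2,4) = 1x2
Op 4 fold_right: fold axis v@3; visible region now rows[0,1) x cols[3,4) = 1x1
Op 5 cut(0, 0): punch at orig (0,3); cuts so far [(0, 3)]; region rows[0,1) x cols[3,4) = 1x1
Unfold 1 (reflect across v@3): 2 holes -> [(0, 2), (0, 3)]
Unfold 2 (reflect across h@1): 4 holes -> [(0, 2), (0, 3), (1, 2), (1, 3)]
Unfold 3 (reflect across v@2): 8 holes -> [(0, 0), (0, 1), (0, 2), (0, 3), (1, 0), (1, 1), (1, 2), (1, 3)]
Unfold 4 (reflect across h@2): 16 holes -> [(0, 0), (0, 1), (0, 2), (0, 3), (1, 0), (1, 1), (1, 2), (1, 3), (2, 0), (2, 1), (2, 2), (2, 3), (3, 0), (3, 1), (3, 2), (3, 3)]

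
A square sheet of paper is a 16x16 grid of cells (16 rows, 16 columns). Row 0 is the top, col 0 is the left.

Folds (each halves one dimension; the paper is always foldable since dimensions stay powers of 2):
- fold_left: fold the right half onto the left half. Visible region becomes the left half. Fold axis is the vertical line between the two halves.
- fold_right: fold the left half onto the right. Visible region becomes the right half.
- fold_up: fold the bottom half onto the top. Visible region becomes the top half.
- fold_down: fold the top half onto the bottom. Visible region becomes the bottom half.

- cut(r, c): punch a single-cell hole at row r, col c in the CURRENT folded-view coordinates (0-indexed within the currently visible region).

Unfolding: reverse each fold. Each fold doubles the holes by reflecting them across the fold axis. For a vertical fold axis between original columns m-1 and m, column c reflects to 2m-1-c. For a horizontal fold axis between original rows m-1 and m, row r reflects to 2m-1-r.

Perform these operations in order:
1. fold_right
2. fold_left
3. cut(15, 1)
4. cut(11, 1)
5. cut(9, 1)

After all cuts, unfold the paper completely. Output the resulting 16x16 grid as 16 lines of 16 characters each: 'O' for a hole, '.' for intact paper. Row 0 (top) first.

Answer: ................
................
................
................
................
................
................
................
................
.O....O..O....O.
................
.O....O..O....O.
................
................
................
.O....O..O....O.

Derivation:
Op 1 fold_right: fold axis v@8; visible region now rows[0,16) x cols[8,16) = 16x8
Op 2 fold_left: fold axis v@12; visible region now rows[0,16) x cols[8,12) = 16x4
Op 3 cut(15, 1): punch at orig (15,9); cuts so far [(15, 9)]; region rows[0,16) x cols[8,12) = 16x4
Op 4 cut(11, 1): punch at orig (11,9); cuts so far [(11, 9), (15, 9)]; region rows[0,16) x cols[8,12) = 16x4
Op 5 cut(9, 1): punch at orig (9,9); cuts so far [(9, 9), (11, 9), (15, 9)]; region rows[0,16) x cols[8,12) = 16x4
Unfold 1 (reflect across v@12): 6 holes -> [(9, 9), (9, 14), (11, 9), (11, 14), (15, 9), (15, 14)]
Unfold 2 (reflect across v@8): 12 holes -> [(9, 1), (9, 6), (9, 9), (9, 14), (11, 1), (11, 6), (11, 9), (11, 14), (15, 1), (15, 6), (15, 9), (15, 14)]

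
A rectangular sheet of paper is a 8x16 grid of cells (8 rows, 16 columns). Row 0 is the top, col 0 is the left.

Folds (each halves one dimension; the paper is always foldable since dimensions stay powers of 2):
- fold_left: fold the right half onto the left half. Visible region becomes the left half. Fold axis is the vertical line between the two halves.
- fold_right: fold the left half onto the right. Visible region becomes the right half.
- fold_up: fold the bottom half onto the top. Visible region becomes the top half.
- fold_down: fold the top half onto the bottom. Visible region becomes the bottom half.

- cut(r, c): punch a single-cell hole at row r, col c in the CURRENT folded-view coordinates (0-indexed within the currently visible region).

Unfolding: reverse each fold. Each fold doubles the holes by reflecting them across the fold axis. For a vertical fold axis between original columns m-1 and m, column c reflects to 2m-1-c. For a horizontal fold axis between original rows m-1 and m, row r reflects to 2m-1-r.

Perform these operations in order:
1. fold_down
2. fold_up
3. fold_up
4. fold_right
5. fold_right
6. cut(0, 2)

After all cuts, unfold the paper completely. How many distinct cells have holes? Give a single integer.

Answer: 32

Derivation:
Op 1 fold_down: fold axis h@4; visible region now rows[4,8) x cols[0,16) = 4x16
Op 2 fold_up: fold axis h@6; visible region now rows[4,6) x cols[0,16) = 2x16
Op 3 fold_up: fold axis h@5; visible region now rows[4,5) x cols[0,16) = 1x16
Op 4 fold_right: fold axis v@8; visible region now rows[4,5) x cols[8,16) = 1x8
Op 5 fold_right: fold axis v@12; visible region now rows[4,5) x cols[12,16) = 1x4
Op 6 cut(0, 2): punch at orig (4,14); cuts so far [(4, 14)]; region rows[4,5) x cols[12,16) = 1x4
Unfold 1 (reflect across v@12): 2 holes -> [(4, 9), (4, 14)]
Unfold 2 (reflect across v@8): 4 holes -> [(4, 1), (4, 6), (4, 9), (4, 14)]
Unfold 3 (reflect across h@5): 8 holes -> [(4, 1), (4, 6), (4, 9), (4, 14), (5, 1), (5, 6), (5, 9), (5, 14)]
Unfold 4 (reflect across h@6): 16 holes -> [(4, 1), (4, 6), (4, 9), (4, 14), (5, 1), (5, 6), (5, 9), (5, 14), (6, 1), (6, 6), (6, 9), (6, 14), (7, 1), (7, 6), (7, 9), (7, 14)]
Unfold 5 (reflect across h@4): 32 holes -> [(0, 1), (0, 6), (0, 9), (0, 14), (1, 1), (1, 6), (1, 9), (1, 14), (2, 1), (2, 6), (2, 9), (2, 14), (3, 1), (3, 6), (3, 9), (3, 14), (4, 1), (4, 6), (4, 9), (4, 14), (5, 1), (5, 6), (5, 9), (5, 14), (6, 1), (6, 6), (6, 9), (6, 14), (7, 1), (7, 6), (7, 9), (7, 14)]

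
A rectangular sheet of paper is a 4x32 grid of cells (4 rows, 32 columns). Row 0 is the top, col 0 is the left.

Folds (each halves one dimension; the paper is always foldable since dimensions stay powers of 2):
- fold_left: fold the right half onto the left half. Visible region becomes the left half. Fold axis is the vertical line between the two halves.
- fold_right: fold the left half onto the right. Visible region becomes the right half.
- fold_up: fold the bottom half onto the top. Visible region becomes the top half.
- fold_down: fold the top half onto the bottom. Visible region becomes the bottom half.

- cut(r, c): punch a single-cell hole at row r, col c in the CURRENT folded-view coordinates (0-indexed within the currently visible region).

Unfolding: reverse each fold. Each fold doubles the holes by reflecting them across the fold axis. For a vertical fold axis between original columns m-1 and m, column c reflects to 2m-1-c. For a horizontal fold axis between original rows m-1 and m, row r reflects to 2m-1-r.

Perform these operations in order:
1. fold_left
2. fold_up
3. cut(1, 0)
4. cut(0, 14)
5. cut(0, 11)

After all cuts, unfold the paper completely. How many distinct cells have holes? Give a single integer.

Answer: 12

Derivation:
Op 1 fold_left: fold axis v@16; visible region now rows[0,4) x cols[0,16) = 4x16
Op 2 fold_up: fold axis h@2; visible region now rows[0,2) x cols[0,16) = 2x16
Op 3 cut(1, 0): punch at orig (1,0); cuts so far [(1, 0)]; region rows[0,2) x cols[0,16) = 2x16
Op 4 cut(0, 14): punch at orig (0,14); cuts so far [(0, 14), (1, 0)]; region rows[0,2) x cols[0,16) = 2x16
Op 5 cut(0, 11): punch at orig (0,11); cuts so far [(0, 11), (0, 14), (1, 0)]; region rows[0,2) x cols[0,16) = 2x16
Unfold 1 (reflect across h@2): 6 holes -> [(0, 11), (0, 14), (1, 0), (2, 0), (3, 11), (3, 14)]
Unfold 2 (reflect across v@16): 12 holes -> [(0, 11), (0, 14), (0, 17), (0, 20), (1, 0), (1, 31), (2, 0), (2, 31), (3, 11), (3, 14), (3, 17), (3, 20)]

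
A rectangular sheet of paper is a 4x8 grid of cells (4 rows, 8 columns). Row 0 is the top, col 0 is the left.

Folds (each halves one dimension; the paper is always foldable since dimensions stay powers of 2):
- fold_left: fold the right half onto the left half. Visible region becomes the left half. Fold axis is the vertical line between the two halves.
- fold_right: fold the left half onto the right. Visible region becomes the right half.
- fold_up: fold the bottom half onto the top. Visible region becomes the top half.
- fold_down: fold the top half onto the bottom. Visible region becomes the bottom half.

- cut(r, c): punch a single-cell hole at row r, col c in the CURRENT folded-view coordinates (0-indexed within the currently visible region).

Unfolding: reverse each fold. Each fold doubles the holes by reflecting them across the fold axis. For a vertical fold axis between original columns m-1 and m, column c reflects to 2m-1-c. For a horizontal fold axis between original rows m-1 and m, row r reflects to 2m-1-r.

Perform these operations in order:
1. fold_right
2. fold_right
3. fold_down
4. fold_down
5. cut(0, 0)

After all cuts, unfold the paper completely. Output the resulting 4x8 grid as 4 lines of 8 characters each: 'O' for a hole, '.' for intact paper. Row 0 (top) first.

Answer: .OO..OO.
.OO..OO.
.OO..OO.
.OO..OO.

Derivation:
Op 1 fold_right: fold axis v@4; visible region now rows[0,4) x cols[4,8) = 4x4
Op 2 fold_right: fold axis v@6; visible region now rows[0,4) x cols[6,8) = 4x2
Op 3 fold_down: fold axis h@2; visible region now rows[2,4) x cols[6,8) = 2x2
Op 4 fold_down: fold axis h@3; visible region now rows[3,4) x cols[6,8) = 1x2
Op 5 cut(0, 0): punch at orig (3,6); cuts so far [(3, 6)]; region rows[3,4) x cols[6,8) = 1x2
Unfold 1 (reflect across h@3): 2 holes -> [(2, 6), (3, 6)]
Unfold 2 (reflect across h@2): 4 holes -> [(0, 6), (1, 6), (2, 6), (3, 6)]
Unfold 3 (reflect across v@6): 8 holes -> [(0, 5), (0, 6), (1, 5), (1, 6), (2, 5), (2, 6), (3, 5), (3, 6)]
Unfold 4 (reflect across v@4): 16 holes -> [(0, 1), (0, 2), (0, 5), (0, 6), (1, 1), (1, 2), (1, 5), (1, 6), (2, 1), (2, 2), (2, 5), (2, 6), (3, 1), (3, 2), (3, 5), (3, 6)]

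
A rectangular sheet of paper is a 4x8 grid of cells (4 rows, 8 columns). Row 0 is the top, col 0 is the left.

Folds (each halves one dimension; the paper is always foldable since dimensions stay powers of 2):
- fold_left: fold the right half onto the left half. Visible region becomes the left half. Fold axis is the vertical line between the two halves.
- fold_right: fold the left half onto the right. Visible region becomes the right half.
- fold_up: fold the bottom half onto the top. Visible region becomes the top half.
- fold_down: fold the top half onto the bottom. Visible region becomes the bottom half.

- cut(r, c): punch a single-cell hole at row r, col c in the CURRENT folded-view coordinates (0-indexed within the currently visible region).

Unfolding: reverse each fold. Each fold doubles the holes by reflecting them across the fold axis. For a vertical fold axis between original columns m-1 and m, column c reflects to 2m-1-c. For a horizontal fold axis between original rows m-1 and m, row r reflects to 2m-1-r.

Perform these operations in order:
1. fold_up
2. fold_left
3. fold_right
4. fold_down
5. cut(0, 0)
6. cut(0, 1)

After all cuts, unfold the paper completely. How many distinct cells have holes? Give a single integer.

Op 1 fold_up: fold axis h@2; visible region now rows[0,2) x cols[0,8) = 2x8
Op 2 fold_left: fold axis v@4; visible region now rows[0,2) x cols[0,4) = 2x4
Op 3 fold_right: fold axis v@2; visible region now rows[0,2) x cols[2,4) = 2x2
Op 4 fold_down: fold axis h@1; visible region now rows[1,2) x cols[2,4) = 1x2
Op 5 cut(0, 0): punch at orig (1,2); cuts so far [(1, 2)]; region rows[1,2) x cols[2,4) = 1x2
Op 6 cut(0, 1): punch at orig (1,3); cuts so far [(1, 2), (1, 3)]; region rows[1,2) x cols[2,4) = 1x2
Unfold 1 (reflect across h@1): 4 holes -> [(0, 2), (0, 3), (1, 2), (1, 3)]
Unfold 2 (reflect across v@2): 8 holes -> [(0, 0), (0, 1), (0, 2), (0, 3), (1, 0), (1, 1), (1, 2), (1, 3)]
Unfold 3 (reflect across v@4): 16 holes -> [(0, 0), (0, 1), (0, 2), (0, 3), (0, 4), (0, 5), (0, 6), (0, 7), (1, 0), (1, 1), (1, 2), (1, 3), (1, 4), (1, 5), (1, 6), (1, 7)]
Unfold 4 (reflect across h@2): 32 holes -> [(0, 0), (0, 1), (0, 2), (0, 3), (0, 4), (0, 5), (0, 6), (0, 7), (1, 0), (1, 1), (1, 2), (1, 3), (1, 4), (1, 5), (1, 6), (1, 7), (2, 0), (2, 1), (2, 2), (2, 3), (2, 4), (2, 5), (2, 6), (2, 7), (3, 0), (3, 1), (3, 2), (3, 3), (3, 4), (3, 5), (3, 6), (3, 7)]

Answer: 32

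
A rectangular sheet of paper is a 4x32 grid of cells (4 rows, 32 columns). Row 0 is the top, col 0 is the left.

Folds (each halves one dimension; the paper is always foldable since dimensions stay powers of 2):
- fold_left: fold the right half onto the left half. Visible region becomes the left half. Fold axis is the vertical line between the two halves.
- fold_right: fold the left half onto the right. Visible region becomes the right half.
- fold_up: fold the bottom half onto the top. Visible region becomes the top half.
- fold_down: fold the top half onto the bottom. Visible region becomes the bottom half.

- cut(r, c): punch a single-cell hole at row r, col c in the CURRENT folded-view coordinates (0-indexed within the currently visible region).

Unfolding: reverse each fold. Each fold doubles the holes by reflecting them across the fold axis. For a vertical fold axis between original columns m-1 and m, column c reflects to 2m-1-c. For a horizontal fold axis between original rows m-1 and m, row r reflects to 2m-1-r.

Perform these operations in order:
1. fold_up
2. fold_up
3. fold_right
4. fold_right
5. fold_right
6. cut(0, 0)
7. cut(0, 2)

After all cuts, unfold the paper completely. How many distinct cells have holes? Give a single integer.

Answer: 64

Derivation:
Op 1 fold_up: fold axis h@2; visible region now rows[0,2) x cols[0,32) = 2x32
Op 2 fold_up: fold axis h@1; visible region now rows[0,1) x cols[0,32) = 1x32
Op 3 fold_right: fold axis v@16; visible region now rows[0,1) x cols[16,32) = 1x16
Op 4 fold_right: fold axis v@24; visible region now rows[0,1) x cols[24,32) = 1x8
Op 5 fold_right: fold axis v@28; visible region now rows[0,1) x cols[28,32) = 1x4
Op 6 cut(0, 0): punch at orig (0,28); cuts so far [(0, 28)]; region rows[0,1) x cols[28,32) = 1x4
Op 7 cut(0, 2): punch at orig (0,30); cuts so far [(0, 28), (0, 30)]; region rows[0,1) x cols[28,32) = 1x4
Unfold 1 (reflect across v@28): 4 holes -> [(0, 25), (0, 27), (0, 28), (0, 30)]
Unfold 2 (reflect across v@24): 8 holes -> [(0, 17), (0, 19), (0, 20), (0, 22), (0, 25), (0, 27), (0, 28), (0, 30)]
Unfold 3 (reflect across v@16): 16 holes -> [(0, 1), (0, 3), (0, 4), (0, 6), (0, 9), (0, 11), (0, 12), (0, 14), (0, 17), (0, 19), (0, 20), (0, 22), (0, 25), (0, 27), (0, 28), (0, 30)]
Unfold 4 (reflect across h@1): 32 holes -> [(0, 1), (0, 3), (0, 4), (0, 6), (0, 9), (0, 11), (0, 12), (0, 14), (0, 17), (0, 19), (0, 20), (0, 22), (0, 25), (0, 27), (0, 28), (0, 30), (1, 1), (1, 3), (1, 4), (1, 6), (1, 9), (1, 11), (1, 12), (1, 14), (1, 17), (1, 19), (1, 20), (1, 22), (1, 25), (1, 27), (1, 28), (1, 30)]
Unfold 5 (reflect across h@2): 64 holes -> [(0, 1), (0, 3), (0, 4), (0, 6), (0, 9), (0, 11), (0, 12), (0, 14), (0, 17), (0, 19), (0, 20), (0, 22), (0, 25), (0, 27), (0, 28), (0, 30), (1, 1), (1, 3), (1, 4), (1, 6), (1, 9), (1, 11), (1, 12), (1, 14), (1, 17), (1, 19), (1, 20), (1, 22), (1, 25), (1, 27), (1, 28), (1, 30), (2, 1), (2, 3), (2, 4), (2, 6), (2, 9), (2, 11), (2, 12), (2, 14), (2, 17), (2, 19), (2, 20), (2, 22), (2, 25), (2, 27), (2, 28), (2, 30), (3, 1), (3, 3), (3, 4), (3, 6), (3, 9), (3, 11), (3, 12), (3, 14), (3, 17), (3, 19), (3, 20), (3, 22), (3, 25), (3, 27), (3, 28), (3, 30)]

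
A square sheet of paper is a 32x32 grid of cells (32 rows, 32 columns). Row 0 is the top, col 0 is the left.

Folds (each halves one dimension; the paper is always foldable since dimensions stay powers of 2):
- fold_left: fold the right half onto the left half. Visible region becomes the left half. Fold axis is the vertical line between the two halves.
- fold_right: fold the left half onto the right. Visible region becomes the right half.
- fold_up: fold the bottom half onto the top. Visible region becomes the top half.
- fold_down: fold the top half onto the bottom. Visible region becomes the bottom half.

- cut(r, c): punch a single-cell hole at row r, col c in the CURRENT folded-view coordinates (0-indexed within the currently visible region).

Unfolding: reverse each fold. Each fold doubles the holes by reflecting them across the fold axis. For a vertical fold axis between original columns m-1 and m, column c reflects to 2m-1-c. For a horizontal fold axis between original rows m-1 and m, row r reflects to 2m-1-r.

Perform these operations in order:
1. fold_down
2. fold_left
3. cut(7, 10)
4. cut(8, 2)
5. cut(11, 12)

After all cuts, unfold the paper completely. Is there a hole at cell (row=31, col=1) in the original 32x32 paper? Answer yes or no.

Op 1 fold_down: fold axis h@16; visible region now rows[16,32) x cols[0,32) = 16x32
Op 2 fold_left: fold axis v@16; visible region now rows[16,32) x cols[0,16) = 16x16
Op 3 cut(7, 10): punch at orig (23,10); cuts so far [(23, 10)]; region rows[16,32) x cols[0,16) = 16x16
Op 4 cut(8, 2): punch at orig (24,2); cuts so far [(23, 10), (24, 2)]; region rows[16,32) x cols[0,16) = 16x16
Op 5 cut(11, 12): punch at orig (27,12); cuts so far [(23, 10), (24, 2), (27, 12)]; region rows[16,32) x cols[0,16) = 16x16
Unfold 1 (reflect across v@16): 6 holes -> [(23, 10), (23, 21), (24, 2), (24, 29), (27, 12), (27, 19)]
Unfold 2 (reflect across h@16): 12 holes -> [(4, 12), (4, 19), (7, 2), (7, 29), (8, 10), (8, 21), (23, 10), (23, 21), (24, 2), (24, 29), (27, 12), (27, 19)]
Holes: [(4, 12), (4, 19), (7, 2), (7, 29), (8, 10), (8, 21), (23, 10), (23, 21), (24, 2), (24, 29), (27, 12), (27, 19)]

Answer: no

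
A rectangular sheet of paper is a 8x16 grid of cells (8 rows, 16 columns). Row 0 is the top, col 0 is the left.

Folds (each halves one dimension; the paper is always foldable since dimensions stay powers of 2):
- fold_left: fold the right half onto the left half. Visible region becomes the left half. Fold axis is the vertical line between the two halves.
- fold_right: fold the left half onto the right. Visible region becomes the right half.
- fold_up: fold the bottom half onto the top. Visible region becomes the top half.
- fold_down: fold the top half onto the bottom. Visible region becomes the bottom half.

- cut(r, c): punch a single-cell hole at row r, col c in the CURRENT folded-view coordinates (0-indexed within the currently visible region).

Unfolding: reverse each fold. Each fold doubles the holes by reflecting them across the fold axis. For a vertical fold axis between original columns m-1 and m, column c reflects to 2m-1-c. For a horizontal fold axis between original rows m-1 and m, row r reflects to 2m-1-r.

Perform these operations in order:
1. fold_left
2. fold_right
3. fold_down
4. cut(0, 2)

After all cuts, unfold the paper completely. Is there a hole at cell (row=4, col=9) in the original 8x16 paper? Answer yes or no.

Op 1 fold_left: fold axis v@8; visible region now rows[0,8) x cols[0,8) = 8x8
Op 2 fold_right: fold axis v@4; visible region now rows[0,8) x cols[4,8) = 8x4
Op 3 fold_down: fold axis h@4; visible region now rows[4,8) x cols[4,8) = 4x4
Op 4 cut(0, 2): punch at orig (4,6); cuts so far [(4, 6)]; region rows[4,8) x cols[4,8) = 4x4
Unfold 1 (reflect across h@4): 2 holes -> [(3, 6), (4, 6)]
Unfold 2 (reflect across v@4): 4 holes -> [(3, 1), (3, 6), (4, 1), (4, 6)]
Unfold 3 (reflect across v@8): 8 holes -> [(3, 1), (3, 6), (3, 9), (3, 14), (4, 1), (4, 6), (4, 9), (4, 14)]
Holes: [(3, 1), (3, 6), (3, 9), (3, 14), (4, 1), (4, 6), (4, 9), (4, 14)]

Answer: yes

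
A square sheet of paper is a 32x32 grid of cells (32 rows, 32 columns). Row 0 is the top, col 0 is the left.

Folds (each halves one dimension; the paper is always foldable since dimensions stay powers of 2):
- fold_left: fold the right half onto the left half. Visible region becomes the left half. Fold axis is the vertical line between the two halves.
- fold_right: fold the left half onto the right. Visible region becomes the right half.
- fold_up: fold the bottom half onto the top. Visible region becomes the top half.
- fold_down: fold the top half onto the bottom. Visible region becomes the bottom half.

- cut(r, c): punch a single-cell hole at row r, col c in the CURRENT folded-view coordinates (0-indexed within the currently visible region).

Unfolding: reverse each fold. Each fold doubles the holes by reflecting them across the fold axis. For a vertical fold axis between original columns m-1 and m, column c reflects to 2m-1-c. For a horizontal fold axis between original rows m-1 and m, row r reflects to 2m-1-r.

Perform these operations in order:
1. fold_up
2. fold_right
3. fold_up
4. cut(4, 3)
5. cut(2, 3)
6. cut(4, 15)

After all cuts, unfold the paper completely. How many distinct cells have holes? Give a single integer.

Op 1 fold_up: fold axis h@16; visible region now rows[0,16) x cols[0,32) = 16x32
Op 2 fold_right: fold axis v@16; visible region now rows[0,16) x cols[16,32) = 16x16
Op 3 fold_up: fold axis h@8; visible region now rows[0,8) x cols[16,32) = 8x16
Op 4 cut(4, 3): punch at orig (4,19); cuts so far [(4, 19)]; region rows[0,8) x cols[16,32) = 8x16
Op 5 cut(2, 3): punch at orig (2,19); cuts so far [(2, 19), (4, 19)]; region rows[0,8) x cols[16,32) = 8x16
Op 6 cut(4, 15): punch at orig (4,31); cuts so far [(2, 19), (4, 19), (4, 31)]; region rows[0,8) x cols[16,32) = 8x16
Unfold 1 (reflect across h@8): 6 holes -> [(2, 19), (4, 19), (4, 31), (11, 19), (11, 31), (13, 19)]
Unfold 2 (reflect across v@16): 12 holes -> [(2, 12), (2, 19), (4, 0), (4, 12), (4, 19), (4, 31), (11, 0), (11, 12), (11, 19), (11, 31), (13, 12), (13, 19)]
Unfold 3 (reflect across h@16): 24 holes -> [(2, 12), (2, 19), (4, 0), (4, 12), (4, 19), (4, 31), (11, 0), (11, 12), (11, 19), (11, 31), (13, 12), (13, 19), (18, 12), (18, 19), (20, 0), (20, 12), (20, 19), (20, 31), (27, 0), (27, 12), (27, 19), (27, 31), (29, 12), (29, 19)]

Answer: 24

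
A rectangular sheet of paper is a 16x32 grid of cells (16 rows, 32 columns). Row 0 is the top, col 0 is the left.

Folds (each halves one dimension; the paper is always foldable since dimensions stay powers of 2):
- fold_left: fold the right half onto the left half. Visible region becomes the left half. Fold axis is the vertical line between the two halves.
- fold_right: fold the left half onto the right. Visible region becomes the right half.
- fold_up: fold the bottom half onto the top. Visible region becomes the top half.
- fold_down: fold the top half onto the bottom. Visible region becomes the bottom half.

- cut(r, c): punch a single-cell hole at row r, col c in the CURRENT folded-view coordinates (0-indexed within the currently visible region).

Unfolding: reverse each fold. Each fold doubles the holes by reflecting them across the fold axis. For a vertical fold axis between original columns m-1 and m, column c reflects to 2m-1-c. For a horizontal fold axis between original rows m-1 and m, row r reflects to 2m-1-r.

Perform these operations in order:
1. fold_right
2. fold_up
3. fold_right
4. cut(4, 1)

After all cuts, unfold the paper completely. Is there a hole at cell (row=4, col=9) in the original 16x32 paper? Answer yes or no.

Answer: yes

Derivation:
Op 1 fold_right: fold axis v@16; visible region now rows[0,16) x cols[16,32) = 16x16
Op 2 fold_up: fold axis h@8; visible region now rows[0,8) x cols[16,32) = 8x16
Op 3 fold_right: fold axis v@24; visible region now rows[0,8) x cols[24,32) = 8x8
Op 4 cut(4, 1): punch at orig (4,25); cuts so far [(4, 25)]; region rows[0,8) x cols[24,32) = 8x8
Unfold 1 (reflect across v@24): 2 holes -> [(4, 22), (4, 25)]
Unfold 2 (reflect across h@8): 4 holes -> [(4, 22), (4, 25), (11, 22), (11, 25)]
Unfold 3 (reflect across v@16): 8 holes -> [(4, 6), (4, 9), (4, 22), (4, 25), (11, 6), (11, 9), (11, 22), (11, 25)]
Holes: [(4, 6), (4, 9), (4, 22), (4, 25), (11, 6), (11, 9), (11, 22), (11, 25)]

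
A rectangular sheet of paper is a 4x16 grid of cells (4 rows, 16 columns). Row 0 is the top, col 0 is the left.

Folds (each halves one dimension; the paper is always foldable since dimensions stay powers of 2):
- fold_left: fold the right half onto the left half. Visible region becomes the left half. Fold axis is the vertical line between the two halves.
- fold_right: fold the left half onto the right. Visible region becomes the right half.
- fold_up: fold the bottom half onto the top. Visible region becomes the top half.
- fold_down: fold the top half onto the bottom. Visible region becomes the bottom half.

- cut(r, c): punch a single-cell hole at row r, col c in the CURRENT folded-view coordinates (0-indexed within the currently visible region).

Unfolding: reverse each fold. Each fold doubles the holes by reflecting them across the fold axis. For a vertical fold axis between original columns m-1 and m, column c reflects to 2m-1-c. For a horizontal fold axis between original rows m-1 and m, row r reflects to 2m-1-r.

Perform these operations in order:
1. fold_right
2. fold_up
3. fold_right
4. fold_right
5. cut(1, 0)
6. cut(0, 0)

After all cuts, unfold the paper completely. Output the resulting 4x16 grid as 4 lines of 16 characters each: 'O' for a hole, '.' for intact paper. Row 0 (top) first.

Answer: .OO..OO..OO..OO.
.OO..OO..OO..OO.
.OO..OO..OO..OO.
.OO..OO..OO..OO.

Derivation:
Op 1 fold_right: fold axis v@8; visible region now rows[0,4) x cols[8,16) = 4x8
Op 2 fold_up: fold axis h@2; visible region now rows[0,2) x cols[8,16) = 2x8
Op 3 fold_right: fold axis v@12; visible region now rows[0,2) x cols[12,16) = 2x4
Op 4 fold_right: fold axis v@14; visible region now rows[0,2) x cols[14,16) = 2x2
Op 5 cut(1, 0): punch at orig (1,14); cuts so far [(1, 14)]; region rows[0,2) x cols[14,16) = 2x2
Op 6 cut(0, 0): punch at orig (0,14); cuts so far [(0, 14), (1, 14)]; region rows[0,2) x cols[14,16) = 2x2
Unfold 1 (reflect across v@14): 4 holes -> [(0, 13), (0, 14), (1, 13), (1, 14)]
Unfold 2 (reflect across v@12): 8 holes -> [(0, 9), (0, 10), (0, 13), (0, 14), (1, 9), (1, 10), (1, 13), (1, 14)]
Unfold 3 (reflect across h@2): 16 holes -> [(0, 9), (0, 10), (0, 13), (0, 14), (1, 9), (1, 10), (1, 13), (1, 14), (2, 9), (2, 10), (2, 13), (2, 14), (3, 9), (3, 10), (3, 13), (3, 14)]
Unfold 4 (reflect across v@8): 32 holes -> [(0, 1), (0, 2), (0, 5), (0, 6), (0, 9), (0, 10), (0, 13), (0, 14), (1, 1), (1, 2), (1, 5), (1, 6), (1, 9), (1, 10), (1, 13), (1, 14), (2, 1), (2, 2), (2, 5), (2, 6), (2, 9), (2, 10), (2, 13), (2, 14), (3, 1), (3, 2), (3, 5), (3, 6), (3, 9), (3, 10), (3, 13), (3, 14)]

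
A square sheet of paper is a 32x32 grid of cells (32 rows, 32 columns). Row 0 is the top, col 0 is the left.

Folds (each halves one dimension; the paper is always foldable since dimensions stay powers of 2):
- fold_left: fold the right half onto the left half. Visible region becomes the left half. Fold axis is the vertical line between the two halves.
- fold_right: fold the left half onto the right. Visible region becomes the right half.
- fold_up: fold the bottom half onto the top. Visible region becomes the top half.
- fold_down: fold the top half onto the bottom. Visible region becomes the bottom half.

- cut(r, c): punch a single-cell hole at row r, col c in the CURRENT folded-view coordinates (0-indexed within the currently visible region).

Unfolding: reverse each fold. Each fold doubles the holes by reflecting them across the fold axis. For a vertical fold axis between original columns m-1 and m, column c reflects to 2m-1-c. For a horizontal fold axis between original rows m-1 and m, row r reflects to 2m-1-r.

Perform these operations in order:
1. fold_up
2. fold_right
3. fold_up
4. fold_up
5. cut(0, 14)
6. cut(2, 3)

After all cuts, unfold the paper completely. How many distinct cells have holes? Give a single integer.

Op 1 fold_up: fold axis h@16; visible region now rows[0,16) x cols[0,32) = 16x32
Op 2 fold_right: fold axis v@16; visible region now rows[0,16) x cols[16,32) = 16x16
Op 3 fold_up: fold axis h@8; visible region now rows[0,8) x cols[16,32) = 8x16
Op 4 fold_up: fold axis h@4; visible region now rows[0,4) x cols[16,32) = 4x16
Op 5 cut(0, 14): punch at orig (0,30); cuts so far [(0, 30)]; region rows[0,4) x cols[16,32) = 4x16
Op 6 cut(2, 3): punch at orig (2,19); cuts so far [(0, 30), (2, 19)]; region rows[0,4) x cols[16,32) = 4x16
Unfold 1 (reflect across h@4): 4 holes -> [(0, 30), (2, 19), (5, 19), (7, 30)]
Unfold 2 (reflect across h@8): 8 holes -> [(0, 30), (2, 19), (5, 19), (7, 30), (8, 30), (10, 19), (13, 19), (15, 30)]
Unfold 3 (reflect across v@16): 16 holes -> [(0, 1), (0, 30), (2, 12), (2, 19), (5, 12), (5, 19), (7, 1), (7, 30), (8, 1), (8, 30), (10, 12), (10, 19), (13, 12), (13, 19), (15, 1), (15, 30)]
Unfold 4 (reflect across h@16): 32 holes -> [(0, 1), (0, 30), (2, 12), (2, 19), (5, 12), (5, 19), (7, 1), (7, 30), (8, 1), (8, 30), (10, 12), (10, 19), (13, 12), (13, 19), (15, 1), (15, 30), (16, 1), (16, 30), (18, 12), (18, 19), (21, 12), (21, 19), (23, 1), (23, 30), (24, 1), (24, 30), (26, 12), (26, 19), (29, 12), (29, 19), (31, 1), (31, 30)]

Answer: 32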